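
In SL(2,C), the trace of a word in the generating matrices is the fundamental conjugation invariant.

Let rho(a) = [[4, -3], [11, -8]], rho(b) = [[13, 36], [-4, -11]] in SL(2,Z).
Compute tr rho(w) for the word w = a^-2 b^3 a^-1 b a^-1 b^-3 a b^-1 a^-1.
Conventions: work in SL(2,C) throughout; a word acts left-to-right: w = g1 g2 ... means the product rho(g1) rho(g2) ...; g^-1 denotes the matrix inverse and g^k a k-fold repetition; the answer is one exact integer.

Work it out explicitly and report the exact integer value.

-12659398142782

rho(a^-1) = [[-8, 3], [-11, 4]]
... * rho(a^-1) = [[-8, 3], [-11, 4]]  ->  [[31, -12], [44, -17]]
... * rho(b) = [[13, 36], [-4, -11]]  ->  [[451, 1248], [640, 1771]]
... * rho(b) = [[13, 36], [-4, -11]]  ->  [[871, 2508], [1236, 3559]]
... * rho(b) = [[13, 36], [-4, -11]]  ->  [[1291, 3768], [1832, 5347]]
... * rho(a^-1) = [[-8, 3], [-11, 4]]  ->  [[-51776, 18945], [-73473, 26884]]
... * rho(b) = [[13, 36], [-4, -11]]  ->  [[-748868, -2072331], [-1062685, -2940752]]
... * rho(a^-1) = [[-8, 3], [-11, 4]]  ->  [[28786585, -10535928], [40849752, -14951063]]
... * rho(b^-1) = [[-11, -36], [4, 13]]  ->  [[-358796147, -1173284124], [-509151524, -1664954891]]
... * rho(b^-1) = [[-11, -36], [4, 13]]  ->  [[-746378879, -2336032320], [-1059152800, -3314958719]]
... * rho(b^-1) = [[-11, -36], [4, 13]]  ->  [[-1133961611, -3498780516], [-1609154076, -4964962547]]
... * rho(a) = [[4, -3], [11, -8]]  ->  [[-43022432120, 31392128961], [-61051204321, 44547162604]]
... * rho(b^-1) = [[-11, -36], [4, 13]]  ->  [[598815269164, 1956905232813], [849751897947, 2776956469408]]
... * rho(a^-1) = [[-8, 3], [-11, 4]]  ->  [[-26316479714255, 9624066738744], [-37344536347064, 13657081571473]]
tr = -26316479714255 + 13657081571473 = -12659398142782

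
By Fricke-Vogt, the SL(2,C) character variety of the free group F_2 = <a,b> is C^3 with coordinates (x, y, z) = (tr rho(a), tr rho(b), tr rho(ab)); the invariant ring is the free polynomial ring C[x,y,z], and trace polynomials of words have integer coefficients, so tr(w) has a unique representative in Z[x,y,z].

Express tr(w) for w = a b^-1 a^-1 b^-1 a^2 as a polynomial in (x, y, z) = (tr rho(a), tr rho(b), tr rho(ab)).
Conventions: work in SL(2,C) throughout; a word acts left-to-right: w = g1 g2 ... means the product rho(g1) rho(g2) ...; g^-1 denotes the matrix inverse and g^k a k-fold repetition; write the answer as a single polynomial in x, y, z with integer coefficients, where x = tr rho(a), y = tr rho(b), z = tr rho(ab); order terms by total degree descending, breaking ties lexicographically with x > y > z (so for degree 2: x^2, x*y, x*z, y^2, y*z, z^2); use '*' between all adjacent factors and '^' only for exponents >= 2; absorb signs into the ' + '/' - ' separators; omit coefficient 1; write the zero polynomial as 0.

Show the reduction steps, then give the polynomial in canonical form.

x^3*y*z - x^4 - x^2*z^2 - 2*x*y*z + 4*x^2 + z^2 - 2

trace(a^2) = trace(a) trace(a) - trace(1)  (reduce the a square) = x^2 - 2
trace(a^2 b) = trace(a) trace(b a) - trace(b)  (reduce the a square) = x*z - y
trace(a^2 b^-1) = trace(a^2) trace(b) - trace(a^2 b)  (eliminate b^-1) = x^2*y - x*z - y
trace(a^3) = trace(a) trace(a^2) - trace(a)  (reduce the a square) = x^3 - 3*x
trace(a b a^2) = trace(a) trace(b a^2) - trace(b a)  (reduce the a square) = x^2*z - x*y - z
trace(a b a^3) = trace(a) trace(a b a^2) - trace(a b a)  (reduce the a square) = x^3*z - x^2*y - 2*x*z + y
trace(b a b a) = trace(a b) trace(a b) - trace(1)  (split on a) = z^2 - 2
trace(b a b) = trace(b) trace(a b) - trace(a)  (reduce the b square) = y*z - x
trace(b a b a^2) = trace(a) trace(b a b a) - trace(b a b)  (reduce the a square) = x*z^2 - y*z - x
trace(a b a^3 b) = trace(a) trace(b a b a^2) - trace(b a b a)  (reduce the a square) = x^2*z^2 - x*y*z - x^2 - z^2 + 2
trace(b a^3 b^-1 a) = trace(a b a^3) trace(b) - trace(a b a^3 b)  (eliminate b^-1) = x^3*y*z - x^2*y^2 - x^2*z^2 - x*y*z + x^2 + y^2 + z^2 - 2
trace(a^3 b^-1 a^-1 b) = trace(b a^3 b^-1) trace(a) - trace(b a^3 b^-1 a)  (eliminate a^-1) = -x^3*y*z + x^4 + x^2*y^2 + x^2*z^2 + x*y*z - 4*x^2 - y^2 - z^2 + 2
trace(a b^-1 a^-1 b^-1 a^2) = trace(a^3 b^-1 a^-1) trace(b) - trace(a^3 b^-1 a^-1 b)  (eliminate b^-1) = x^3*y*z - x^4 - x^2*z^2 - 2*x*y*z + 4*x^2 + z^2 - 2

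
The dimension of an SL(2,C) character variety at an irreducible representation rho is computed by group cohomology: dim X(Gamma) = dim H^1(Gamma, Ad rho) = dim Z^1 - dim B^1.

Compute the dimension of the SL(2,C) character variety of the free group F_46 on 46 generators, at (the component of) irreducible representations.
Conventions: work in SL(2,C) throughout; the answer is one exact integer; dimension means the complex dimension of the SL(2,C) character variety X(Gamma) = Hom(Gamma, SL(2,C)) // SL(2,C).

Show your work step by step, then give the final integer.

135

Here Gamma is free of rank 46 — no relator constrains a cocycle.
Z^1(Gamma, Ad rho) = (sl_2)^46: a cocycle is a free choice of one sl_2 vector per generator, so dim Z^1 = 3*46 = 138.
Irreducibility makes the coboundary map sl_2 -> Z^1 injective (trivial centralizer), so dim B^1 = 3.
dim H^1 = 138 - 3 = 135, which is dim X.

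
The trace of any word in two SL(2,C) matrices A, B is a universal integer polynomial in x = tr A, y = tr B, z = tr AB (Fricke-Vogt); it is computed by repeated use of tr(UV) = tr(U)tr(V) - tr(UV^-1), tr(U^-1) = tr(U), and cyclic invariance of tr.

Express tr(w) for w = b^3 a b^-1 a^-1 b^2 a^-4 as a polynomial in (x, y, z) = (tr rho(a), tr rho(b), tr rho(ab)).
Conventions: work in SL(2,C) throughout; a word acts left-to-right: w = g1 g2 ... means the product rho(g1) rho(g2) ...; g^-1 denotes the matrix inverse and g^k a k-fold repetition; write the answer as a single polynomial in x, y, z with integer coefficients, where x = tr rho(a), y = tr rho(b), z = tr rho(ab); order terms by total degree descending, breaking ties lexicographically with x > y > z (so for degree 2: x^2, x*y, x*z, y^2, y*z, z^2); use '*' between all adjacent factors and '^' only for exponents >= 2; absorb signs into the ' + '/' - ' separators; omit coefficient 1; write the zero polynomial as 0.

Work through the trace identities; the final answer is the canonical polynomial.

and tr(b^2) = tr(b)*tr(b) - tr(1) = y^2 - 2
and tr(b^3) = tr(b)*tr(b^2) - tr(b) = y^3 - 3*y
tr(b^4) = tr(b)*tr(b^3) - tr(b^2) = y^4 - 4*y^2 + 2
and tr(b^5) = tr(b)*tr(b^4) - tr(b^3) = y^5 - 5*y^3 + 5*y
next, tr(b a b) = tr(b)*tr(a b) - tr(a) = y*z - x
tr(b^2 a b) = tr(b)*tr(b a b) - tr(b a) = y^2*z - x*y - z
next, tr(b^3 a b) = tr(b)*tr(b^2 a b) - tr(b^2 a) = y^3*z - x*y^2 - 2*y*z + x
next, tr(b^5 a) = tr(b)*tr(b^3 a b) - tr(b^3 a) = y^4*z - x*y^3 - 3*y^2*z + 2*x*y + z
tr(b^5 a^-1) = tr(b^5)*tr(a) - tr(b^5 a) = x*y^5 - y^4*z - 4*x*y^3 + 3*y^2*z + 3*x*y - z
tr(b^2 a^-2 b^3) = tr(b^5 a^-1)*tr(a) - tr(b^5) = x^2*y^5 - x*y^4*z - 4*x^2*y^3 - y^5 + 3*x*y^2*z + 3*x^2*y + 5*y^3 - x*z - 5*y
tr(b^5 a b) = tr(b)*tr(b^4 a b) - tr(b^4 a) = y^5*z - x*y^4 - 4*y^3*z + 3*x*y^2 + 3*y*z - x
next, tr(a b a b) = tr(a b)*tr(a b) - tr(1)   [split at repeated a] = z^2 - 2
tr(a b a) = tr(a)*tr(b a) - tr(b) = x*z - y
and tr(b a b a b) = tr(b)*tr(a b a b) - tr(a b a) = y*z^2 - x*z - y
tr(b^2 a b a b) = tr(b)*tr(b a b a b) - tr(b a b a) = y^2*z^2 - x*y*z - y^2 - z^2 + 2
and tr(b^2 a b a b^2) = tr(b)*tr(b^2 a b a b) - tr(b^2 a b a) = y^3*z^2 - x*y^2*z - y^3 - 2*y*z^2 + x*z + 3*y
next, tr(b^5 a b a) = tr(b)*tr(b^2 a b a b^2) - tr(b^2 a b a b) = y^4*z^2 - x*y^3*z - y^4 - 3*y^2*z^2 + 2*x*y*z + 4*y^2 + z^2 - 2
tr(b^3 a b a^-1 b^2) = tr(b^5 a b)*tr(a) - tr(b^5 a b a) = x*y^5*z - x^2*y^4 - y^4*z^2 - 3*x*y^3*z + 3*x^2*y^2 + y^4 + 3*y^2*z^2 + x*y*z - x^2 - 4*y^2 - z^2 + 2
tr(a b^3 a) = tr(a)*tr(b^3 a) - tr(b^3) = x*y^2*z - x^2*y - y^3 - x*z + 3*y
tr(a b^3 a b^2) = tr(b)*tr(a b^3 a b) - tr(a b^3 a) = y^3*z^2 - 2*x*y^2*z + x^2*y - y*z^2 + x*z - y
tr(b^2 a b^3 a b) = tr(b)*tr(a b^3 a b^2) - tr(a b^3 a b) = y^4*z^2 - 2*x*y^3*z + x^2*y^2 - 2*y^2*z^2 + 2*x*y*z + z^2 - 2
tr(a b a b a b) = tr(b a)*tr(b a b a) - tr(b^-1 a^-1)   [split at repeated b] = z^3 - 3*z
next, tr(a b a b a) = tr(a)*tr(b a b a) - tr(b a b) = x*z^2 - y*z - x
tr(a b^2 a b a b) = tr(b)*tr(a b a b a b) - tr(a b a b a) = y*z^3 - x*z^2 - 2*y*z + x
tr(a b a^2) = tr(a)*tr(a b a) - tr(a b) = x^2*z - x*y - z
tr(a b^2 a b a) = tr(b)*tr(a b a^2 b) - tr(a b a^2) = x*y*z^2 - x^2*z - y^2*z + z
tr(b a b a b^2 a b) = tr(b)*tr(a b^2 a b a b) - tr(a b^2 a b a) = y^2*z^3 - 2*x*y*z^2 + x^2*z - y^2*z + x*y - z
next, tr(b^2 a b^3 a b a) = tr(b)*tr(b a b a b^2 a b) - tr(b a b a b^2 a) = y^3*z^3 - 2*x*y^2*z^2 + x^2*y*z - y^3*z - y*z^3 + x*y^2 + x*z^2 + y*z - x
tr(b^3 a b a^-1 b^2 a) = tr(b^2 a b^3 a b)*tr(a) - tr(b^2 a b^3 a b a) = x*y^4*z^2 - 2*x^2*y^3*z - y^3*z^3 + x^3*y^2 + x^2*y*z + y^3*z + y*z^3 - x*y^2 - y*z - x
tr(a^-1 b^3 a b a^-1 b^2) = tr(b^3 a b a^-1 b^2)*tr(a) - tr(b^3 a b a^-1 b^2 a) = x^2*y^5*z - x^3*y^4 - 2*x*y^4*z^2 - x^2*y^3*z + y^3*z^3 + 2*x^3*y^2 + x*y^4 + 3*x*y^2*z^2 - y^3*z - y*z^3 - x^3 - 3*x*y^2 - x*z^2 + y*z + 3*x
tr(a^-1 b^2 a^-2 b^3 a b) = tr(a^-1 b^3 a b a^-1 b^2)*tr(a) - tr(a^-1 b^3 a b a^-1 b^2 a) = x^3*y^5*z - x^4*y^4 - 2*x^2*y^4*z^2 - x^3*y^3*z - x*y^5*z + x*y^3*z^3 + 2*x^4*y^2 + 2*x^2*y^4 + 3*x^2*y^2*z^2 + y^4*z^2 + 2*x*y^3*z - x*y*z^3 - x^4 - 6*x^2*y^2 - x^2*z^2 - y^4 - 3*y^2*z^2 + 4*x^2 + 4*y^2 + z^2 - 2
tr(a^-1 b^3 a b^-1 a^-1 b^2 a^-1) = tr(a^-1 b^2 a^-2 b^3 a)*tr(b) - tr(a^-1 b^2 a^-2 b^3 a b) = -x^3*y^5*z + x^4*y^4 + x^2*y^6 + 2*x^2*y^4*z^2 + x^3*y^3*z - x*y^3*z^3 - 2*x^4*y^2 - 6*x^2*y^4 - 3*x^2*y^2*z^2 - y^6 - y^4*z^2 + x*y^3*z + x*y*z^3 + x^4 + 9*x^2*y^2 + x^2*z^2 + 6*y^4 + 3*y^2*z^2 - x*y*z - 4*x^2 - 9*y^2 - z^2 + 2
next, tr(b a^-1 b^3 a) = tr(b^3 a b)*tr(a) - tr(b^3 a b a) = x*y^3*z - x^2*y^2 - y^2*z^2 - x*y*z + x^2 + y^2 + z^2 - 2
next, tr(a^2) = tr(a)*tr(a) - tr(1) = x^2 - 2
and tr(b a^2 b) = tr(b)*tr(a^2 b) - tr(a^2) = x*y*z - x^2 - y^2 + 2
tr(b^3 a^2 b) = tr(b)*tr(b a^2 b^2) - tr(b a^2 b) = x*y^3*z - x^2*y^2 - y^4 - 2*x*y*z + x^2 + 4*y^2 - 2
and tr(b^3 a^2 b^2) = tr(b)*tr(b^3 a^2 b) - tr(b^3 a^2) = x*y^4*z - x^2*y^3 - y^5 - 3*x*y^2*z + 2*x^2*y + 5*y^3 + x*z - 5*y
and tr(a b^3 a^2 b) = tr(a)*tr(b a b^3 a) - tr(b a b^3) = x*y^2*z^2 - x^2*y*z - y^3*z - x*z^2 + 2*y*z + x
tr(b a^3 b) = tr(a)*tr(a b^2 a) - tr(a b^2) = x^2*y*z - x^3 - x*y^2 - y*z + 3*x
and tr(a b^3 a^2) = tr(b)*tr(b a^3 b) - tr(b a^3) = x^2*y^2*z - x^3*y - x*y^3 - x^2*z - y^2*z + 4*x*y + z
and tr(b^3 a^2 b^2 a) = tr(b)*tr(a b^3 a^2 b) - tr(a b^3 a^2) = x*y^3*z^2 - 2*x^2*y^2*z - y^4*z + x^3*y + x*y^3 - x*y*z^2 + x^2*z + 3*y^2*z - 3*x*y - z
tr(a b^2 a^-1 b^3 a) = tr(b^3 a^2 b^2)*tr(a) - tr(b^3 a^2 b^2 a) = x^2*y^4*z - x^3*y^3 - x*y^5 - x*y^3*z^2 - x^2*y^2*z + y^4*z + x^3*y + 4*x*y^3 + x*y*z^2 - 3*y^2*z - 2*x*y + z
and tr(a b^2 a^-1 b^3 a b) = tr(b^3 a b a b^2)*tr(a) - tr(b^3 a b a b^2 a) = x*y^4*z^2 - x^2*y^3*z - y^3*z^3 - x*y^4 - x*y^2*z^2 + x^2*y*z + y^3*z + y*z^3 + 3*x*y^2 - y*z - x
tr(b^2 a^-1 b^3 a b^-1 a) = tr(a b^2 a^-1 b^3 a)*tr(b) - tr(a b^2 a^-1 b^3 a b) = x^2*y^5*z - x^3*y^4 - x*y^6 - 2*x*y^4*z^2 + y^5*z + y^3*z^3 + x^3*y^2 + 5*x*y^4 + 2*x*y^2*z^2 - x^2*y*z - 4*y^3*z - y*z^3 - 5*x*y^2 + 2*y*z + x
tr(a^-1 b^3 a b^-1 a^-1 b^2) = tr(b^2 a^-1 b^3 a b^-1)*tr(a) - tr(b^2 a^-1 b^3 a b^-1 a) = -x^2*y^5*z + x^3*y^4 + x*y^6 + 2*x*y^4*z^2 + x^2*y^3*z - y^5*z - y^3*z^3 - 2*x^3*y^2 - 5*x*y^4 - 3*x*y^2*z^2 + 4*y^3*z + y*z^3 + x^3 + 6*x*y^2 + x*z^2 - 2*y*z - 3*x
tr(a^-3 b^3 a b^-1 a^-1 b^2) = tr(a^-1 b^3 a b^-1 a^-1 b^2 a^-1)*tr(a) - tr(a^-1 b^3 a b^-1 a^-1 b^2) = -x^4*y^5*z + x^5*y^4 + x^3*y^6 + 2*x^3*y^4*z^2 + x^4*y^3*z + x^2*y^5*z - x^2*y^3*z^3 - 2*x^5*y^2 - 7*x^3*y^4 - 3*x^3*y^2*z^2 - 2*x*y^6 - 3*x*y^4*z^2 + x^2*y*z^3 + y^5*z + y^3*z^3 + x^5 + 11*x^3*y^2 + x^3*z^2 + 11*x*y^4 + 6*x*y^2*z^2 - x^2*y*z - 4*y^3*z - y*z^3 - 5*x^3 - 15*x*y^2 - 2*x*z^2 + 2*y*z + 5*x
tr(b^3 a b^-1 a^-1 b^2 a^-4) = tr(a^-3 b^3 a b^-1 a^-1 b^2)*tr(a) - tr(a^-3 b^3 a b^-1 a^-1 b^2 a) = -x^5*y^5*z + x^6*y^4 + x^4*y^6 + 2*x^4*y^4*z^2 + x^5*y^3*z + 2*x^3*y^5*z - x^3*y^3*z^3 - 2*x^6*y^2 - 8*x^4*y^4 - 3*x^4*y^2*z^2 - 3*x^2*y^6 - 5*x^2*y^4*z^2 - x^3*y^3*z + x^3*y*z^3 + x*y^5*z + 2*x*y^3*z^3 + x^6 + 13*x^4*y^2 + x^4*z^2 + 17*x^2*y^4 + 9*x^2*y^2*z^2 + y^6 + y^4*z^2 - x^3*y*z - 5*x*y^3*z - 2*x*y*z^3 - 6*x^4 - 24*x^2*y^2 - 3*x^2*z^2 - 6*y^4 - 3*y^2*z^2 + 3*x*y*z + 9*x^2 + 9*y^2 + z^2 - 2

-x^5*y^5*z + x^6*y^4 + x^4*y^6 + 2*x^4*y^4*z^2 + x^5*y^3*z + 2*x^3*y^5*z - x^3*y^3*z^3 - 2*x^6*y^2 - 8*x^4*y^4 - 3*x^4*y^2*z^2 - 3*x^2*y^6 - 5*x^2*y^4*z^2 - x^3*y^3*z + x^3*y*z^3 + x*y^5*z + 2*x*y^3*z^3 + x^6 + 13*x^4*y^2 + x^4*z^2 + 17*x^2*y^4 + 9*x^2*y^2*z^2 + y^6 + y^4*z^2 - x^3*y*z - 5*x*y^3*z - 2*x*y*z^3 - 6*x^4 - 24*x^2*y^2 - 3*x^2*z^2 - 6*y^4 - 3*y^2*z^2 + 3*x*y*z + 9*x^2 + 9*y^2 + z^2 - 2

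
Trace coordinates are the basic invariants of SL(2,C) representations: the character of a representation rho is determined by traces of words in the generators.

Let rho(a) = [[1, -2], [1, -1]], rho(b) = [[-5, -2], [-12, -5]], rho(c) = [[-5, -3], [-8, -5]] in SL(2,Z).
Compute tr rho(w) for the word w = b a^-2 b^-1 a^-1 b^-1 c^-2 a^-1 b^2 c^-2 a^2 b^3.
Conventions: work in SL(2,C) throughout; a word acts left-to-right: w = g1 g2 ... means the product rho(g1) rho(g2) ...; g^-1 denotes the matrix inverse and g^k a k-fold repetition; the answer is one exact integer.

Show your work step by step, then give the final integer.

rho(b) = [[-5, -2], [-12, -5]]
... * rho(a^-1) = [[-1, 2], [-1, 1]]  ->  [[7, -12], [17, -29]]
... * rho(a^-1) = [[-1, 2], [-1, 1]]  ->  [[5, 2], [12, 5]]
... * rho(b^-1) = [[-5, 2], [12, -5]]  ->  [[-1, 0], [0, -1]]
... * rho(a^-1) = [[-1, 2], [-1, 1]]  ->  [[1, -2], [1, -1]]
... * rho(b^-1) = [[-5, 2], [12, -5]]  ->  [[-29, 12], [-17, 7]]
... * rho(c^-1) = [[-5, 3], [8, -5]]  ->  [[241, -147], [141, -86]]
... * rho(c^-1) = [[-5, 3], [8, -5]]  ->  [[-2381, 1458], [-1393, 853]]
... * rho(a^-1) = [[-1, 2], [-1, 1]]  ->  [[923, -3304], [540, -1933]]
... * rho(b) = [[-5, -2], [-12, -5]]  ->  [[35033, 14674], [20496, 8585]]
... * rho(b) = [[-5, -2], [-12, -5]]  ->  [[-351253, -143436], [-205500, -83917]]
... * rho(c^-1) = [[-5, 3], [8, -5]]  ->  [[608777, -336579], [356164, -196915]]
... * rho(c^-1) = [[-5, 3], [8, -5]]  ->  [[-5736517, 3509226], [-3356140, 2053067]]
... * rho(a) = [[1, -2], [1, -1]]  ->  [[-2227291, 7963808], [-1303073, 4659213]]
... * rho(a) = [[1, -2], [1, -1]]  ->  [[5736517, -3509226], [3356140, -2053067]]
... * rho(b) = [[-5, -2], [-12, -5]]  ->  [[13428127, 6073096], [7856104, 3553055]]
... * rho(b) = [[-5, -2], [-12, -5]]  ->  [[-140017787, -57221734], [-81917180, -33477483]]
... * rho(b) = [[-5, -2], [-12, -5]]  ->  [[1386749743, 566144244], [811315696, 331221775]]
tr = 1386749743 + 331221775 = 1717971518

1717971518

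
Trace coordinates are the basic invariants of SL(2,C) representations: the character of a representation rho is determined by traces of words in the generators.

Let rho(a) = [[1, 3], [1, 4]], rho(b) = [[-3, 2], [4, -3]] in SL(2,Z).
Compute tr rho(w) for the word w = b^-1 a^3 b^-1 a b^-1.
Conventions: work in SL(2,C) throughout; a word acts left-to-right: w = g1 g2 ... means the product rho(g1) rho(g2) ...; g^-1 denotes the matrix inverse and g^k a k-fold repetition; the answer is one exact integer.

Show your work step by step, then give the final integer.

rho(b^-1) = [[-3, -2], [-4, -3]]
... * rho(a) = [[1, 3], [1, 4]]  ->  [[-5, -17], [-7, -24]]
... * rho(a) = [[1, 3], [1, 4]]  ->  [[-22, -83], [-31, -117]]
... * rho(a) = [[1, 3], [1, 4]]  ->  [[-105, -398], [-148, -561]]
... * rho(b^-1) = [[-3, -2], [-4, -3]]  ->  [[1907, 1404], [2688, 1979]]
... * rho(a) = [[1, 3], [1, 4]]  ->  [[3311, 11337], [4667, 15980]]
... * rho(b^-1) = [[-3, -2], [-4, -3]]  ->  [[-55281, -40633], [-77921, -57274]]
tr = -55281 + -57274 = -112555

-112555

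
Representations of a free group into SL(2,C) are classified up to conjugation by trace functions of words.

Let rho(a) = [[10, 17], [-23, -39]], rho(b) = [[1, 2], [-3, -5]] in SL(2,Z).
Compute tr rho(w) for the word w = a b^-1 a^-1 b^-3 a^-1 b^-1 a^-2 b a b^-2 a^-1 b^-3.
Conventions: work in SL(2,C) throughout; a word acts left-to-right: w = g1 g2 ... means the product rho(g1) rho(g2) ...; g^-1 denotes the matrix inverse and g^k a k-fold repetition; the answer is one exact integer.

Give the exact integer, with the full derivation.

rho(a) = [[10, 17], [-23, -39]]
... * rho(b^-1) = [[-5, -2], [3, 1]]  ->  [[1, -3], [-2, 7]]
... * rho(a^-1) = [[-39, -17], [23, 10]]  ->  [[-108, -47], [239, 104]]
... * rho(b^-1) = [[-5, -2], [3, 1]]  ->  [[399, 169], [-883, -374]]
... * rho(b^-1) = [[-5, -2], [3, 1]]  ->  [[-1488, -629], [3293, 1392]]
... * rho(b^-1) = [[-5, -2], [3, 1]]  ->  [[5553, 2347], [-12289, -5194]]
... * rho(a^-1) = [[-39, -17], [23, 10]]  ->  [[-162586, -70931], [359809, 156973]]
... * rho(b^-1) = [[-5, -2], [3, 1]]  ->  [[600137, 254241], [-1328126, -562645]]
... * rho(a^-1) = [[-39, -17], [23, 10]]  ->  [[-17557800, -7659919], [38856079, 16951692]]
... * rho(a^-1) = [[-39, -17], [23, 10]]  ->  [[508576063, 221883410], [-1125498165, -491036423]]
... * rho(b) = [[1, 2], [-3, -5]]  ->  [[-157074167, -92264924], [347611104, 204185785]]
... * rho(a) = [[10, 17], [-23, -39]]  ->  [[551351582, 928071197], [-1220162015, -2053856847]]
... * rho(b^-1) = [[-5, -2], [3, 1]]  ->  [[27455681, -174631967], [-60760466, 386467183]]
... * rho(b^-1) = [[-5, -2], [3, 1]]  ->  [[-661174306, -229543329], [1463203879, 507988115]]
... * rho(a^-1) = [[-39, -17], [23, 10]]  ->  [[20506301367, 8944529912], [-45381224636, -19794584793]]
... * rho(b^-1) = [[-5, -2], [3, 1]]  ->  [[-75697917099, -32068072822], [167522368801, 70967864479]]
... * rho(b^-1) = [[-5, -2], [3, 1]]  ->  [[282285367029, 119327761376], [-624708250568, -264076873123]]
... * rho(b^-1) = [[-5, -2], [3, 1]]  ->  [[-1053443551017, -445242972682], [2331310633471, 985339628013]]
tr = -1053443551017 + 985339628013 = -68103923004

-68103923004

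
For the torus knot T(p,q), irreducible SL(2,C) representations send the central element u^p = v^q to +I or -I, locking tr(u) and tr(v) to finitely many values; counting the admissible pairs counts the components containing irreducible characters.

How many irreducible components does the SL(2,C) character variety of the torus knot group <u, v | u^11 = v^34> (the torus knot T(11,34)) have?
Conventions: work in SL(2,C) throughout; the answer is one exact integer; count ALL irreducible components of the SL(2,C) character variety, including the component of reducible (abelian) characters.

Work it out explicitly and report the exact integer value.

In the torus knot group T(11,34), u^11 = v^34 is central, so an irreducible representation sends it to +I or -I (Schur).
This locks tr(u) to 2*cos(pi*alpha/11), alpha in 1..10, and tr(v) to 2*cos(pi*beta/34), beta in 1..33, on each component of irreducible characters.
u^11 = (-1)^alpha I and v^34 = (-1)^beta I must agree, so alpha and beta have equal parity.
Counting: 5 odd alphas x 17 odd betas + 5 even alphas x 16 even betas = 85 + 80 = 165.
That is 165 components of irreducible characters, and with the reducible (abelian) component the total is 166.

166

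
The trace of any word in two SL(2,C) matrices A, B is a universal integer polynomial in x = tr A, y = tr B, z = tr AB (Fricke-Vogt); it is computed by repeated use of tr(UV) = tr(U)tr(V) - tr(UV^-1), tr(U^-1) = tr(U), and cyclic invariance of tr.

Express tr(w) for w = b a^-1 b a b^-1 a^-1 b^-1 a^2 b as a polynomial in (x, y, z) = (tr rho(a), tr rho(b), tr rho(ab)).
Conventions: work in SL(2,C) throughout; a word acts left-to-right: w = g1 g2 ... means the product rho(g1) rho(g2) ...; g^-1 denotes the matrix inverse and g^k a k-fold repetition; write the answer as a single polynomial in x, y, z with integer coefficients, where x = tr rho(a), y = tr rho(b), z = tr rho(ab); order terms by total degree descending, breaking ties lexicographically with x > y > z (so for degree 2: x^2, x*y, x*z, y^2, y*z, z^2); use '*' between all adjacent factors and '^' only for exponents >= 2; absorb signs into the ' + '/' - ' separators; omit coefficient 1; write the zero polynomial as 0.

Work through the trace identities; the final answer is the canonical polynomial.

and tr(a^2 b) = tr(a) * tr(b a) - tr(b)   [square of a] = x*z - y
tr(a^2) = tr(a) * tr(a) - tr(1)   [square of a] = x^2 - 2
tr(a^2 b^2) = tr(b) * tr(a^2 b) - tr(a^2)   [square of b] = x*y*z - x^2 - y^2 + 2
and tr(a b^3 a) = tr(b) * tr(a^2 b^2) - tr(a^2 b)   [square of b] = x*y^2*z - x^2*y - y^3 - x*z + 3*y
next, tr(b a b) = tr(b) * tr(a b) - tr(a)   [square of b] = y*z - x
and tr(a b^3) = tr(b) * tr(b a b) - tr(b a)   [square of b] = y^2*z - x*y - z
next, tr(a^2 b^3 a) = tr(a) * tr(a b^3 a) - tr(a b^3)   [square of a] = x^2*y^2*z - x^3*y - x*y^3 - x^2*z - y^2*z + 4*x*y + z
tr(a b a b) = tr(b a) * tr(b a) - tr(1)   [split at a repeated b] = z^2 - 2
and tr(b^2 a b a) = tr(b) * tr(a b a b) - tr(a b a)   [square of b] = y*z^2 - x*z - y
next, tr(b a b a^2 b) = tr(a) * tr(b^2 a b a) - tr(b^2 a b)   [square of a] = x*y*z^2 - x^2*z - y^2*z + z
next, tr(b a b a^2) = tr(a) * tr(b a b a) - tr(b a b)   [square of a] = x*z^2 - y*z - x
tr(a^2 b^3 a b) = tr(b) * tr(b a b a^2 b) - tr(b a b a^2)   [square of b] = x*y^2*z^2 - x^2*y*z - y^3*z - x*z^2 + 2*y*z + x
next, tr(a^2 b^3 a b^-1) = tr(a^2 b^3 a) * tr(b) - tr(a^2 b^3 a b)   [inverse elimination on b] = x^2*y^3*z - x^3*y^2 - x*y^4 - x*y^2*z^2 + 4*x*y^2 + x*z^2 - y*z - x
tr(b^-1 a^2 b^3 a b^-1) = tr(a^2 b^3 a b^-1) * tr(b) - tr(a^2 b^3 a)   [inverse elimination on b] = x^2*y^4*z - x^3*y^3 - x*y^5 - x*y^3*z^2 - x^2*y^2*z + x^3*y + 5*x*y^3 + x*y*z^2 + x^2*z - 5*x*y - z
next, tr(a^2 b^3 a^2) = tr(a) * tr(a^2 b^3 a) - tr(a^2 b^3)   [square of a] = x^3*y^2*z - x^4*y - x^2*y^3 - x^3*z - 2*x*y^2*z + 5*x^2*y + y^3 + 2*x*z - 3*y
tr(b a b^3 a) = tr(b) * tr(a b a b^2) - tr(a b a b)   [square of b] = y^2*z^2 - x*y*z - y^2 - z^2 + 2
next, tr(b a b^3) = tr(b) * tr(a b^3) - tr(a b^2)   [square of b] = y^3*z - x*y^2 - 2*y*z + x
tr(b^3 a^2 b a) = tr(a) * tr(b a b^3 a) - tr(b a b^3)   [square of a] = x*y^2*z^2 - x^2*y*z - y^3*z - x*z^2 + 2*y*z + x
and tr(b^3 a^2 b) = tr(b) * tr(b a^2 b^2) - tr(b a^2 b)   [square of b] = x*y^3*z - x^2*y^2 - y^4 - 2*x*y*z + x^2 + 4*y^2 - 2
tr(a^2 b^3 a^2 b) = tr(a) * tr(b^3 a^2 b a) - tr(b^3 a^2 b)   [square of a] = x^2*y^2*z^2 - x^3*y*z - 2*x*y^3*z + x^2*y^2 - x^2*z^2 + y^4 + 4*x*y*z - 4*y^2 + 2
next, tr(a b^-1 a^2 b^3 a) = tr(a^2 b^3 a^2) * tr(b) - tr(a^2 b^3 a^2 b)   [inverse elimination on b] = x^3*y^3*z - x^4*y^2 - x^2*y^4 - x^2*y^2*z^2 + 4*x^2*y^2 + x^2*z^2 - 2*x*y*z + y^2 - 2
next, tr(a^2 b^3 a b a) = tr(a) * tr(b^3 a b a^2) - tr(b^3 a b a)   [square of a] = x^2*y^2*z^2 - x^3*y*z - x*y^3*z - x^2*z^2 - y^2*z^2 + 3*x*y*z + x^2 + y^2 + z^2 - 2
tr(a b a b a b) = tr(b a b a) * tr(b a) - tr(a b)   [split at a repeated b] = z^3 - 3*z
next, tr(b a b a b a b) = tr(b) * tr(a b a b a b) - tr(a b a b a)   [square of b] = y*z^3 - x*z^2 - 2*y*z + x
tr(b^3 a b a b a) = tr(b) * tr(b a b a b a b) - tr(b a b a b a)   [square of b] = y^2*z^3 - x*y*z^2 - 2*y^2*z - z^3 + x*y + 3*z
tr(b^3 a b a b) = tr(b) * tr(a b a b^3) - tr(a b a b^2)   [square of b] = y^3*z^2 - x*y^2*z - y^3 - 2*y*z^2 + x*z + 3*y
tr(a^2 b^3 a b a b) = tr(a) * tr(b^3 a b a b a) - tr(b^3 a b a b)   [square of a] = x*y^2*z^3 - x^2*y*z^2 - y^3*z^2 - x*y^2*z - x*z^3 + x^2*y + y^3 + 2*y*z^2 + 2*x*z - 3*y
next, tr(a b^-1 a^2 b^3 a b) = tr(a^2 b^3 a b a) * tr(b) - tr(a^2 b^3 a b a b)   [inverse elimination on b] = x^2*y^3*z^2 - x^3*y^2*z - x*y^4*z - x*y^2*z^3 + 4*x*y^2*z + x*z^3 - y*z^2 - 2*x*z + y
and tr(b^-1 a^2 b^3 a b^-1 a) = tr(a b^-1 a^2 b^3 a) * tr(b) - tr(a b^-1 a^2 b^3 a b)   [inverse elimination on b] = x^3*y^4*z - x^4*y^3 - x^2*y^5 - 2*x^2*y^3*z^2 + x^3*y^2*z + x*y^4*z + x*y^2*z^3 + 4*x^2*y^3 + x^2*y*z^2 - 6*x*y^2*z - x*z^3 + y^3 + y*z^2 + 2*x*z - 3*y
tr(b a b^-1 a^-1 b^-1 a^2 b^2) = tr(b^-1 a^2 b^3 a b^-1) * tr(a) - tr(b^-1 a^2 b^3 a b^-1 a)   [inverse elimination on a] = x^2*y^3*z^2 - 2*x^3*y^2*z - x*y^4*z - x*y^2*z^3 + x^4*y + x^2*y^3 + x^3*z + 6*x*y^2*z + x*z^3 - 5*x^2*y - y^3 - y*z^2 - 3*x*z + 3*y
next, tr(a^3 b) = tr(a) * tr(b a^2) - tr(b a)   [square of a] = x^2*z - x*y - z
tr(a^3) = tr(a) * tr(a^2) - tr(a)   [square of a] = x^3 - 3*x
tr(a^2 b^2 a) = tr(b) * tr(a^3 b) - tr(a^3)   [square of b] = x^2*y*z - x^3 - x*y^2 - y*z + 3*x
and tr(a^2 b^2 a b a) = tr(a) * tr(b^2 a b a^2) - tr(b^2 a b a)   [square of a] = x^2*y*z^2 - x^3*z - x*y^2*z - y*z^2 + 2*x*z + y
tr(b a b a b a^2) = tr(a) * tr(b a b a b a) - tr(b a b a b)   [square of a] = x*z^3 - y*z^2 - 2*x*z + y
tr(a b a b a^3 b) = tr(a) * tr(b a b a b a^2) - tr(b a b a b a)   [square of a] = x^2*z^3 - x*y*z^2 - 2*x^2*z - z^3 + x*y + 3*z
and tr(a b a b a^2) = tr(a) * tr(b a b a^2) - tr(b a b a)   [square of a] = x^2*z^2 - x*y*z - x^2 - z^2 + 2
next, tr(a b a b a^3) = tr(a) * tr(a b a b a^2) - tr(a b a b a)   [square of a] = x^3*z^2 - x^2*y*z - x^3 - 2*x*z^2 + y*z + 3*x
tr(a^2 b^2 a b a b a) = tr(b) * tr(a b a b a^3 b) - tr(a b a b a^3)   [square of b] = x^2*y*z^3 - x^3*z^2 - x*y^2*z^2 - x^2*y*z - y*z^3 + x^3 + x*y^2 + 2*x*z^2 + 2*y*z - 3*x
tr(b a b a b a b a) = tr(a b) * tr(a b a b a b) - tr(a^-1 b^-1 a^-1 b^-1)   [split at a repeated a] = z^4 - 4*z^2 + 2
and tr(a b a b a b a^2 b) = tr(a) * tr(b a b a b a b a) - tr(b a b a b a b)   [square of a] = x*z^4 - y*z^3 - 3*x*z^2 + 2*y*z + x
next, tr(a^2 b^2 a b a b a b) = tr(b) * tr(a b a b a b a^2 b) - tr(a b a b a b a^2)   [square of b] = x*y*z^4 - x^2*z^3 - y^2*z^3 - 2*x*y*z^2 + 2*x^2*z + 2*y^2*z + z^3 - 3*z
next, tr(b^-1 a^2 b^2 a b a b a) = tr(a^2 b^2 a b a b a) * tr(b) - tr(a^2 b^2 a b a b a b)   [inverse elimination on b] = x^2*y^2*z^3 - x^3*y*z^2 - x*y^3*z^2 - x*y*z^4 - x^2*y^2*z + x^2*z^3 + x^3*y + x*y^3 + 4*x*y*z^2 - 2*x^2*z - z^3 - 3*x*y + 3*z
next, tr(a^-1 b^-1 a^2 b^2 a b a b) = tr(b^-1 a^2 b^2 a b a b) * tr(a) - tr(b^-1 a^2 b^2 a b a b a)   [inverse elimination on a] = -x^2*y^2*z^3 + 2*x^3*y*z^2 + x*y^3*z^2 + x*y*z^4 - x^4*z - x^2*z^3 - x^3*y - x*y^3 - 5*x*y*z^2 + 4*x^2*z + z^3 + 4*x*y - 3*z
and tr(b a b^-1 a^-1 b^-1 a^2 b^2 a) = tr(a^-1 b^-1 a^2 b^2 a b a) * tr(b) - tr(a^-1 b^-1 a^2 b^2 a b a b)   [inverse elimination on b] = x^2*y^2*z^3 - 2*x^3*y*z^2 - x*y^3*z^2 - x*y*z^4 + x^4*z + x^2*y^2*z + x^2*z^3 + 5*x*y*z^2 - 4*x^2*z - y^2*z - z^3 - x*y + 3*z
tr(b a^-1 b a b^-1 a^-1 b^-1 a^2 b) = tr(b a b^-1 a^-1 b^-1 a^2 b^2) * tr(a) - tr(b a b^-1 a^-1 b^-1 a^2 b^2 a)   [inverse elimination on a] = x^3*y^3*z^2 - 2*x^4*y^2*z - x^2*y^4*z - 2*x^2*y^2*z^3 + x^5*y + x^3*y^3 + 2*x^3*y*z^2 + x*y^3*z^2 + x*y*z^4 + 5*x^2*y^2*z - 5*x^3*y - x*y^3 - 6*x*y*z^2 + x^2*z + y^2*z + z^3 + 4*x*y - 3*z

x^3*y^3*z^2 - 2*x^4*y^2*z - x^2*y^4*z - 2*x^2*y^2*z^3 + x^5*y + x^3*y^3 + 2*x^3*y*z^2 + x*y^3*z^2 + x*y*z^4 + 5*x^2*y^2*z - 5*x^3*y - x*y^3 - 6*x*y*z^2 + x^2*z + y^2*z + z^3 + 4*x*y - 3*z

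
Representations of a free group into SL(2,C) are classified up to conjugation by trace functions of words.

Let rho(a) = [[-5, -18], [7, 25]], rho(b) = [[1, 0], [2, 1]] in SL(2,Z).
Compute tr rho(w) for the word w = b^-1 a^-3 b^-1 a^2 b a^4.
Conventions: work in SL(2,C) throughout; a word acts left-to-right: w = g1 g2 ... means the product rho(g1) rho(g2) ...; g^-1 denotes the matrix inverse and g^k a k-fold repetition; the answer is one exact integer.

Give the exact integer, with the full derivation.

rho(b^-1) = [[1, 0], [-2, 1]]
... * rho(a^-1) = [[25, 18], [-7, -5]]  ->  [[25, 18], [-57, -41]]
... * rho(a^-1) = [[25, 18], [-7, -5]]  ->  [[499, 360], [-1138, -821]]
... * rho(a^-1) = [[25, 18], [-7, -5]]  ->  [[9955, 7182], [-22703, -16379]]
... * rho(b^-1) = [[1, 0], [-2, 1]]  ->  [[-4409, 7182], [10055, -16379]]
... * rho(a) = [[-5, -18], [7, 25]]  ->  [[72319, 258912], [-164928, -590465]]
... * rho(a) = [[-5, -18], [7, 25]]  ->  [[1450789, 5171058], [-3308615, -11792921]]
... * rho(b) = [[1, 0], [2, 1]]  ->  [[11792905, 5171058], [-26894457, -11792921]]
... * rho(a) = [[-5, -18], [7, 25]]  ->  [[-22767119, -82995840], [51921838, 189277201]]
... * rho(a) = [[-5, -18], [7, 25]]  ->  [[-467135285, -1665087858], [1065331217, 3797336941]]
... * rho(a) = [[-5, -18], [7, 25]]  ->  [[-9319938581, -33218761320], [21254702502, 75757461619]]
... * rho(a) = [[-5, -18], [7, 25]]  ->  [[-185931636335, -662710138542], [424028718823, 1511351895439]]
tr = -185931636335 + 1511351895439 = 1325420259104

1325420259104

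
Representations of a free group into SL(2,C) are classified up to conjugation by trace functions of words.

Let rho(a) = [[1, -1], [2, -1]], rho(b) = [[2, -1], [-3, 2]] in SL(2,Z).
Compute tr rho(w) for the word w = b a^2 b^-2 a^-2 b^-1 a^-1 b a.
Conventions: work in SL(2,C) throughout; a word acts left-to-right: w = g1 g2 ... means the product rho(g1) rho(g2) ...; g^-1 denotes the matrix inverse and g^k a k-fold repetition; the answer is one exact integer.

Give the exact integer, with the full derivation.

rho(b) = [[2, -1], [-3, 2]]
... * rho(a) = [[1, -1], [2, -1]]  ->  [[0, -1], [1, 1]]
... * rho(a) = [[1, -1], [2, -1]]  ->  [[-2, 1], [3, -2]]
... * rho(b^-1) = [[2, 1], [3, 2]]  ->  [[-1, 0], [0, -1]]
... * rho(b^-1) = [[2, 1], [3, 2]]  ->  [[-2, -1], [-3, -2]]
... * rho(a^-1) = [[-1, 1], [-2, 1]]  ->  [[4, -3], [7, -5]]
... * rho(a^-1) = [[-1, 1], [-2, 1]]  ->  [[2, 1], [3, 2]]
... * rho(b^-1) = [[2, 1], [3, 2]]  ->  [[7, 4], [12, 7]]
... * rho(a^-1) = [[-1, 1], [-2, 1]]  ->  [[-15, 11], [-26, 19]]
... * rho(b) = [[2, -1], [-3, 2]]  ->  [[-63, 37], [-109, 64]]
... * rho(a) = [[1, -1], [2, -1]]  ->  [[11, 26], [19, 45]]
tr = 11 + 45 = 56

56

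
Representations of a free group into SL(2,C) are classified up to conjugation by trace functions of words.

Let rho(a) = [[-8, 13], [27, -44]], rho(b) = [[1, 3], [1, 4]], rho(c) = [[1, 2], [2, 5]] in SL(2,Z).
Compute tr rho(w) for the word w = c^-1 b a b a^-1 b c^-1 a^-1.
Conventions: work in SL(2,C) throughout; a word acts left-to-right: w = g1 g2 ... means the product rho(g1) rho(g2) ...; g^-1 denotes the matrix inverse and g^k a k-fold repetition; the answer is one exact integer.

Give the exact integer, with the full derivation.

rho(c^-1) = [[5, -2], [-2, 1]]
... * rho(b) = [[1, 3], [1, 4]]  ->  [[3, 7], [-1, -2]]
... * rho(a) = [[-8, 13], [27, -44]]  ->  [[165, -269], [-46, 75]]
... * rho(b) = [[1, 3], [1, 4]]  ->  [[-104, -581], [29, 162]]
... * rho(a^-1) = [[-44, -13], [-27, -8]]  ->  [[20263, 6000], [-5650, -1673]]
... * rho(b) = [[1, 3], [1, 4]]  ->  [[26263, 84789], [-7323, -23642]]
... * rho(c^-1) = [[5, -2], [-2, 1]]  ->  [[-38263, 32263], [10669, -8996]]
... * rho(a^-1) = [[-44, -13], [-27, -8]]  ->  [[812471, 239315], [-226544, -66729]]
tr = 812471 + -66729 = 745742

745742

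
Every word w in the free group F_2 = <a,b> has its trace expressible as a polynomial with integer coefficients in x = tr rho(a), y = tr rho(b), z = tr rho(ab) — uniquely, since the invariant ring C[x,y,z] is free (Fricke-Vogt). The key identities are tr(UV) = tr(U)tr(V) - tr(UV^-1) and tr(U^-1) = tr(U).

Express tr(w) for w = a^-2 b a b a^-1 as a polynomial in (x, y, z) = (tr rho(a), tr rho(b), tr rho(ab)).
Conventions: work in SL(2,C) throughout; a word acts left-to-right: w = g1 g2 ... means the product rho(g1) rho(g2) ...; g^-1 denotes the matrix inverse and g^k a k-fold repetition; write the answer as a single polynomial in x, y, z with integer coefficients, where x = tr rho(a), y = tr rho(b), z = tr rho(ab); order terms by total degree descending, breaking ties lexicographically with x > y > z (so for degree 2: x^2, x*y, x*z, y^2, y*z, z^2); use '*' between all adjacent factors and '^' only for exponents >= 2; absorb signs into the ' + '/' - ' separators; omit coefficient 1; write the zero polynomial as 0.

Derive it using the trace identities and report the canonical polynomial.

trace(b a b) = trace(b) trace(a b) - trace(a)  (reduce the b square) = y*z - x
next, trace(b a b a) = trace(b a) trace(b a) - trace(1)  (split on b) = z^2 - 2
trace(a^-1 b a b) = trace(b a b) trace(a) - trace(b a b a)  (eliminate a^-1) = x*y*z - x^2 - z^2 + 2
trace(a^-2 b a b) = trace(a^-1 b a b) trace(a) - trace(a^-1 b a b a)  (eliminate a^-1) = x^2*y*z - x^3 - x*z^2 - y*z + 3*x
trace(a^-2 b a b a^-1) = trace(a^-2 b a b) trace(a) - trace(a^-2 b a b a)  (eliminate a^-1) = x^3*y*z - x^4 - x^2*z^2 - 2*x*y*z + 4*x^2 + z^2 - 2

x^3*y*z - x^4 - x^2*z^2 - 2*x*y*z + 4*x^2 + z^2 - 2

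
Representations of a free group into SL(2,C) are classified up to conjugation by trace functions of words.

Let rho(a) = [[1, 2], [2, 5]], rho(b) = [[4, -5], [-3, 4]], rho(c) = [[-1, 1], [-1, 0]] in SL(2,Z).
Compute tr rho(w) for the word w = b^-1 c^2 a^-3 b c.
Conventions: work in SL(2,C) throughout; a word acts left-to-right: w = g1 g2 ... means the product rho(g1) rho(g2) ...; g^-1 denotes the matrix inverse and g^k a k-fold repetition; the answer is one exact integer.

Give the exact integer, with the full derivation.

rho(b^-1) = [[4, 5], [3, 4]]
... * rho(c) = [[-1, 1], [-1, 0]]  ->  [[-9, 4], [-7, 3]]
... * rho(c) = [[-1, 1], [-1, 0]]  ->  [[5, -9], [4, -7]]
... * rho(a^-1) = [[5, -2], [-2, 1]]  ->  [[43, -19], [34, -15]]
... * rho(a^-1) = [[5, -2], [-2, 1]]  ->  [[253, -105], [200, -83]]
... * rho(a^-1) = [[5, -2], [-2, 1]]  ->  [[1475, -611], [1166, -483]]
... * rho(b) = [[4, -5], [-3, 4]]  ->  [[7733, -9819], [6113, -7762]]
... * rho(c) = [[-1, 1], [-1, 0]]  ->  [[2086, 7733], [1649, 6113]]
tr = 2086 + 6113 = 8199

8199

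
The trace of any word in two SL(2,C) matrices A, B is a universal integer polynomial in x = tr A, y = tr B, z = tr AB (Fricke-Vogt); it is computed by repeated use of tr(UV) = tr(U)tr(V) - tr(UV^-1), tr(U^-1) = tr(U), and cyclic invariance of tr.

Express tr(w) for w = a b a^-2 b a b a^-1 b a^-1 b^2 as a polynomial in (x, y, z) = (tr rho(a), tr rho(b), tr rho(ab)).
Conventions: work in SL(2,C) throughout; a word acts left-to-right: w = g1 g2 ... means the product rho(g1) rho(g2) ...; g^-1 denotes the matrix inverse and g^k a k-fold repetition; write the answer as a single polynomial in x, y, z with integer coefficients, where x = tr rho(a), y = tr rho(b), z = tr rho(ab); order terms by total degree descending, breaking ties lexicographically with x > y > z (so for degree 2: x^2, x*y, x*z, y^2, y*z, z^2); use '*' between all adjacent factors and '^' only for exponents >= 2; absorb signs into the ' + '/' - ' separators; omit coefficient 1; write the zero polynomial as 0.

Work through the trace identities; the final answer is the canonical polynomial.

x^4*y^4*z^2 - 2*x^5*y^3*z - 3*x^3*y^3*z^3 + x^6*y^2 + 4*x^4*y^2*z^2 - x^2*y^4*z^2 + 3*x^2*y^2*z^4 - x^5*y*z + 5*x^3*y^3*z - 2*x^3*y*z^3 + 2*x*y^3*z^3 - x*y*z^5 - 4*x^4*y^2 - 10*x^2*y^2*z^2 - y^2*z^4 + 6*x^3*y*z - x*y^3*z + 5*x*y*z^3 - x^4 + 3*x^2*y^2 - x^2*z^2 + 2*y^2*z^2 - 8*x*y*z + 4*x^2 + z^2 - 2

tr(a b a b) = tr(a b) * tr(a b) - tr(1)   [split at repeated a] = z^2 - 2
reduce: tr(a b a) = tr(a) * tr(b a) - tr(b) = x*z - y
reduce: tr(a b^2 a b) = tr(b) * tr(a b a b) - tr(a b a) = y*z^2 - x*z - y
reduce: tr(b^2 a) = tr(b) * tr(a b) - tr(a) = y*z - x
tr(b^2) = tr(b) * tr(b) - tr(1) = y^2 - 2
so tr(a b^2 a) = tr(a) * tr(b^2 a) - tr(b^2) = x*y*z - x^2 - y^2 + 2
tr(b a b^2 a b) = tr(b) * tr(a b^2 a b) - tr(a b^2 a) = y^2*z^2 - 2*x*y*z + x^2 - 2
reduce: tr(b a b^2 a b^2) = tr(b) * tr(b a b^2 a b) - tr(b a b^2 a) = y^3*z^2 - 2*x*y^2*z + x^2*y - y*z^2 + x*z - y
reduce: tr(b^2 a b^2 a b^2) = tr(b) * tr(b a b^2 a b^2) - tr(b a b^2 a b) = y^4*z^2 - 2*x*y^3*z + x^2*y^2 - 2*y^2*z^2 + 3*x*y*z - x^2 - y^2 + 2
reduce: tr(a b a b a b) = tr(b a b a) * tr(b a) - tr(a b)   [split at repeated b] = z^3 - 3*z
tr(a b a b a) = tr(a) * tr(b a b a) - tr(b a b) = x*z^2 - y*z - x
so tr(a b^2 a b a b) = tr(b) * tr(a b a b a b) - tr(a b a b a) = y*z^3 - x*z^2 - 2*y*z + x
tr(b^2 a b) = tr(b) * tr(a b^2) - tr(a b) = y^2*z - x*y - z
reduce: tr(a b^2 a b a) = tr(a) * tr(b^2 a b a) - tr(b^2 a b) = x*y*z^2 - x^2*z - y^2*z + z
tr(a b^2 a b^2 a b) = tr(b) * tr(a b^2 a b a b) - tr(a b^2 a b a) = y^2*z^3 - 2*x*y*z^2 + x^2*z - y^2*z + x*y - z
so tr(a^2 b^2 a) = tr(a) * tr(a b^2 a) - tr(a b^2) = x^2*y*z - x^3 - x*y^2 - y*z + 3*x
so tr(a b^2 a b^2 a) = tr(b) * tr(a^2 b^2 a b) - tr(a^2 b^2 a) = x*y^2*z^2 - 2*x^2*y*z - y^3*z + x^3 + x*y^2 + 2*y*z - 3*x
tr(b^2 a b^2 a b^2 a) = tr(b) * tr(a b^2 a b^2 a b) - tr(a b^2 a b^2 a) = y^3*z^3 - 3*x*y^2*z^2 + 3*x^2*y*z - x^3 - 3*y*z + 3*x
tr(b a b^2 a^-1 b^2 a b) = tr(b^2 a b^2 a b^2) * tr(a) - tr(b^2 a b^2 a b^2 a) = x*y^4*z^2 - 2*x^2*y^3*z - y^3*z^3 + x^3*y^2 + x*y^2*z^2 - x*y^2 + 3*y*z - x
tr(b a b a b a b^2) = tr(b) * tr(b a b a b a b) - tr(b a b a b a) = y^2*z^3 - x*y*z^2 - 2*y^2*z - z^3 + x*y + 3*z
tr(b^2 a b a b a b^2) = tr(b) * tr(b a b a b a b^2) - tr(b a b a b a b) = y^3*z^3 - x*y^2*z^2 - 2*y^3*z - 2*y*z^3 + x*y^2 + x*z^2 + 5*y*z - x
so tr(a b a b a b a b) = tr(b a b a b a) * tr(b a) - tr(a b a b)   [split at repeated b] = z^4 - 4*z^2 + 2
tr(a b a b a b a) = tr(a) * tr(b a b a b a) - tr(b a b a b) = x*z^3 - y*z^2 - 2*x*z + y
reduce: tr(a b^2 a b a b a b) = tr(b) * tr(a b a b a b a b) - tr(a b a b a b a) = y*z^4 - x*z^3 - 3*y*z^2 + 2*x*z + y
reduce: tr(a b a b a^2) = tr(a) * tr(b a b a^2) - tr(b a b a) = x^2*z^2 - x*y*z - x^2 - z^2 + 2
reduce: tr(a b^2 a b a b a) = tr(b) * tr(a b a b a^2 b) - tr(a b a b a^2) = x*y*z^3 - x^2*z^2 - y^2*z^2 - x*y*z + x^2 + y^2 + z^2 - 2
reduce: tr(b^2 a b a b a b^2 a) = tr(b) * tr(a b^2 a b a b a b) - tr(a b^2 a b a b a) = y^2*z^4 - 2*x*y*z^3 + x^2*z^2 - 2*y^2*z^2 + 3*x*y*z - x^2 - z^2 + 2
reduce: tr(b a b^2 a^-1 b^2 a b a) = tr(b^2 a b a b a b^2) * tr(a) - tr(b^2 a b a b a b^2 a) = x*y^3*z^3 - x^2*y^2*z^2 - y^2*z^4 - 2*x*y^3*z + x^2*y^2 + 2*y^2*z^2 + 2*x*y*z + z^2 - 2
tr(a^-1 b a b^2 a^-1 b^2 a b) = tr(b a b^2 a^-1 b^2 a b) * tr(a) - tr(b a b^2 a^-1 b^2 a b a) = x^2*y^4*z^2 - 2*x^3*y^3*z - 2*x*y^3*z^3 + x^4*y^2 + 2*x^2*y^2*z^2 + y^2*z^4 + 2*x*y^3*z - 2*x^2*y^2 - 2*y^2*z^2 + x*y*z - x^2 - z^2 + 2
tr(b a^-1 b^2 a b a^-2 b a b) = tr(a^-1 b a b^2 a^-1 b^2 a b) * tr(a) - tr(a^-1 b a b^2 a^-1 b^2 a b a) = x^3*y^4*z^2 - 2*x^4*y^3*z - 2*x^2*y^3*z^3 + x^5*y^2 + 2*x^3*y^2*z^2 - x*y^4*z^2 + x*y^2*z^4 + 4*x^2*y^3*z + y^3*z^3 - 3*x^3*y^2 - 3*x*y^2*z^2 + x^2*y*z - x^3 + x*y^2 - x*z^2 - 3*y*z + 3*x
tr(a^2 b a) = tr(a) * tr(b a^2) - tr(b a) = x^2*z - x*y - z
reduce: tr(b a^2 b a b) = tr(b) * tr(a^2 b a b) - tr(a^2 b a) = x*y*z^2 - x^2*z - y^2*z + z
tr(a b a b^3 a) = tr(b) * tr(b a^2 b a b) - tr(b a^2 b a) = x*y^2*z^2 - x^2*y*z - y^3*z - x*z^2 + 2*y*z + x
tr(b a b a b^3 a b) = tr(b) * tr(a b a b^3 a b) - tr(a b a b^3 a) = y^3*z^3 - 2*x*y^2*z^2 + x^2*y*z - y^3*z - y*z^3 + x*y^2 + x*z^2 + y*z - x
tr(b a b a b^3 a b a) = tr(b) * tr(a b a b a b a b^2) - tr(a b a b a b a b) = y^2*z^4 - x*y*z^3 - 3*y^2*z^2 - z^4 + 2*x*y*z + y^2 + 4*z^2 - 2
tr(b^2 a b a^-1 b a b a b) = tr(b a b a b^3 a b) * tr(a) - tr(b a b a b^3 a b a) = x*y^3*z^3 - 2*x^2*y^2*z^2 - y^2*z^4 + x^3*y*z - x*y^3*z + x^2*y^2 + x^2*z^2 + 3*y^2*z^2 + z^4 - x*y*z - x^2 - y^2 - 4*z^2 + 2
so tr(a b a b a b a b a b) = tr(a b a b a b a b) * tr(a b) - tr(b a b a b a)   [split at repeated a] = z^5 - 5*z^3 + 5*z
tr(a b a b a b a b a) = tr(a) * tr(b a b a b a b a) - tr(b a b a b a b) = x*z^4 - y*z^3 - 3*x*z^2 + 2*y*z + x
reduce: tr(b a b a b a b^2 a b a) = tr(b) * tr(a b a b a b a b a b) - tr(a b a b a b a b a) = y*z^5 - x*z^4 - 4*y*z^3 + 3*x*z^2 + 3*y*z - x
tr(b^2 a b a^-1 b a b a b a) = tr(b a b a b a b^2 a b) * tr(a) - tr(b a b a b a b^2 a b a) = x*y^2*z^4 - 2*x^2*y*z^3 - y*z^5 + x^3*z^2 - 2*x*y^2*z^2 + x*z^4 + 3*x^2*y*z + 4*y*z^3 - x^3 - 4*x*z^2 - 3*y*z + 3*x
tr(b a b a b a^-1 b^2 a b a^-1) = tr(b^2 a b a^-1 b a b a b) * tr(a) - tr(b^2 a b a^-1 b a b a b a) = x^2*y^3*z^3 - 2*x^3*y^2*z^2 - 2*x*y^2*z^4 + x^4*y*z - x^2*y^3*z + 2*x^2*y*z^3 + y*z^5 + x^3*y^2 + 5*x*y^2*z^2 - 4*x^2*y*z - 4*y*z^3 - x*y^2 + 3*y*z - x
so tr(b a b a b a^-1 b^2 a b) = tr(b^2 a b^2 a b a b) * tr(a) - tr(b^2 a b^2 a b a b a) = x*y^3*z^3 - 2*x^2*y^2*z^2 - y^2*z^4 + x^3*y*z - x*y^3*z + x*y*z^3 + x^2*y^2 + 2*y^2*z^2 - 2*x*y*z + z^2 - 2
so tr(b a^-1 b^2 a b a^-2 b a b a) = tr(b a b a b a^-1 b^2 a b a^-1) * tr(a) - tr(b a b a b a^-1 b^2 a b) = x^3*y^3*z^3 - 2*x^4*y^2*z^2 - 2*x^2*y^2*z^4 + x^5*y*z - x^3*y^3*z + 2*x^3*y*z^3 - x*y^3*z^3 + x*y*z^5 + x^4*y^2 + 7*x^2*y^2*z^2 + y^2*z^4 - 5*x^3*y*z + x*y^3*z - 5*x*y*z^3 - 2*x^2*y^2 - 2*y^2*z^2 + 5*x*y*z - x^2 - z^2 + 2
reduce: tr(a b a^-2 b a b a^-1 b a^-1 b^2) = tr(b a^-1 b^2 a b a^-2 b a b) * tr(a) - tr(b a^-1 b^2 a b a^-2 b a b a) = x^4*y^4*z^2 - 2*x^5*y^3*z - 3*x^3*y^3*z^3 + x^6*y^2 + 4*x^4*y^2*z^2 - x^2*y^4*z^2 + 3*x^2*y^2*z^4 - x^5*y*z + 5*x^3*y^3*z - 2*x^3*y*z^3 + 2*x*y^3*z^3 - x*y*z^5 - 4*x^4*y^2 - 10*x^2*y^2*z^2 - y^2*z^4 + 6*x^3*y*z - x*y^3*z + 5*x*y*z^3 - x^4 + 3*x^2*y^2 - x^2*z^2 + 2*y^2*z^2 - 8*x*y*z + 4*x^2 + z^2 - 2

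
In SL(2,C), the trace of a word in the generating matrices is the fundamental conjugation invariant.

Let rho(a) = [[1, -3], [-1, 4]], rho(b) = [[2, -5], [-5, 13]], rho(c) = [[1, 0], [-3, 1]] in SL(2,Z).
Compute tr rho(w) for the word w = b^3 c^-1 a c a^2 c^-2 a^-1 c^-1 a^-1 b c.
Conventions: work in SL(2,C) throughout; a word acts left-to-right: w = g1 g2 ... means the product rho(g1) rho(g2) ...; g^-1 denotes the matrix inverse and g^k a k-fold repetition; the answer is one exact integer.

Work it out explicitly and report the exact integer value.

rho(b) = [[2, -5], [-5, 13]]
... * rho(b) = [[2, -5], [-5, 13]]  ->  [[29, -75], [-75, 194]]
... * rho(b) = [[2, -5], [-5, 13]]  ->  [[433, -1120], [-1120, 2897]]
... * rho(c^-1) = [[1, 0], [3, 1]]  ->  [[-2927, -1120], [7571, 2897]]
... * rho(a) = [[1, -3], [-1, 4]]  ->  [[-1807, 4301], [4674, -11125]]
... * rho(c) = [[1, 0], [-3, 1]]  ->  [[-14710, 4301], [38049, -11125]]
... * rho(a) = [[1, -3], [-1, 4]]  ->  [[-19011, 61334], [49174, -158647]]
... * rho(a) = [[1, -3], [-1, 4]]  ->  [[-80345, 302369], [207821, -782110]]
... * rho(c^-1) = [[1, 0], [3, 1]]  ->  [[826762, 302369], [-2138509, -782110]]
... * rho(c^-1) = [[1, 0], [3, 1]]  ->  [[1733869, 302369], [-4484839, -782110]]
... * rho(a^-1) = [[4, 3], [1, 1]]  ->  [[7237845, 5503976], [-18721466, -14236627]]
... * rho(c^-1) = [[1, 0], [3, 1]]  ->  [[23749773, 5503976], [-61431347, -14236627]]
... * rho(a^-1) = [[4, 3], [1, 1]]  ->  [[100503068, 76753295], [-259962015, -198530668]]
... * rho(b) = [[2, -5], [-5, 13]]  ->  [[-182760339, 495277495], [472729310, -1281088609]]
... * rho(c) = [[1, 0], [-3, 1]]  ->  [[-1668592824, 495277495], [4315995137, -1281088609]]
tr = -1668592824 + -1281088609 = -2949681433

-2949681433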